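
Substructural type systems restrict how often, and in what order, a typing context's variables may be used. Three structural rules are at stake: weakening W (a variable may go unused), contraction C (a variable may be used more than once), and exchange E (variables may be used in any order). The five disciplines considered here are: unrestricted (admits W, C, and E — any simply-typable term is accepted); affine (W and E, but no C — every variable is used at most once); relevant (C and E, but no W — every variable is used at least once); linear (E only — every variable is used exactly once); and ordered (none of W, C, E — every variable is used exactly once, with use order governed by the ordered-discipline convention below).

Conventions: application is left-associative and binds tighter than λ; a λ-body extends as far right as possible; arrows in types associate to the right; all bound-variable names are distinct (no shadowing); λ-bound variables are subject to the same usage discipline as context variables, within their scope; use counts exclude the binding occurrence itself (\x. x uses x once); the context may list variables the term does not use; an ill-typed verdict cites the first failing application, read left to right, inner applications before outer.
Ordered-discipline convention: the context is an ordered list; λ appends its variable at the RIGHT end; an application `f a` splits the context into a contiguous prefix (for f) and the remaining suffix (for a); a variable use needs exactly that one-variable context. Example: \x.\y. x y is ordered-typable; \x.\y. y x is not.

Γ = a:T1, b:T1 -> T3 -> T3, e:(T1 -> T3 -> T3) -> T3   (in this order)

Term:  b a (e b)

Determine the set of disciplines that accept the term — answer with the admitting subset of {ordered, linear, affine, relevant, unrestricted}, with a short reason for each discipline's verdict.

accepted by: relevant, unrestricted
variable uses: a: 1×; b: 2×; e: 1×
order of uses: b, a, e, b
typing: well-typed at T3
ordered: ✗ — uses contraction: b ×2
linear: ✗ — uses contraction: b ×2
affine: ✗ — uses contraction: b ×2
relevant: ✓ — every one of a, b, e appears
unrestricted: ✓ — type-checks (T3) and nothing is barred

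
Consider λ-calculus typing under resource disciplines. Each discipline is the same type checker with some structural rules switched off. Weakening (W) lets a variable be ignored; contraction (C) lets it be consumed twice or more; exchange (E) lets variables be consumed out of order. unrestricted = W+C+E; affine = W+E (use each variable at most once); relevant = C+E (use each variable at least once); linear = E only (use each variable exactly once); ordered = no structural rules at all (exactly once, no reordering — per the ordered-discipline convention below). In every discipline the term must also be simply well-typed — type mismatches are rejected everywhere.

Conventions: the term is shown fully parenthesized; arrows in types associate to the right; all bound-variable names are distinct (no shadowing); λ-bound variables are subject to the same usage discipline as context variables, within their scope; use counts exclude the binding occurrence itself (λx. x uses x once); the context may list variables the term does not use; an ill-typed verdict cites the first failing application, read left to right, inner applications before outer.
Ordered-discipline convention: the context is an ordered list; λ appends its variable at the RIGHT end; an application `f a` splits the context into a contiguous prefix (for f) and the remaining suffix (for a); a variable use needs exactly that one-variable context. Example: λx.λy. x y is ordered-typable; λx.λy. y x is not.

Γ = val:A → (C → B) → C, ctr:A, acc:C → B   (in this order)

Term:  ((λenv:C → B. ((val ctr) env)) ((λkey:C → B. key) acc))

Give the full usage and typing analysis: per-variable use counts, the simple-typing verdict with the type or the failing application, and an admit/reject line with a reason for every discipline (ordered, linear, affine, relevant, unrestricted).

counts: val: 1; ctr: 1; acc: 1; env (λ-bound): 1; key (λ-bound): 1
order of uses: val, ctr, env, key, acc
typing: ✓ — C
ordered: ✓, single-use (val, ctr, acc, env, key), ordered derivation ok
linear: ✓, exactly-once usage across val, ctr, acc, env, key
affine: ✓, val, ctr, acc, env, key: no repeats, contraction unneeded
relevant: ✓, val, ctr, acc, env, key: all used, weakening unneeded
unrestricted: ✓, simply typable at C; W, C, E all held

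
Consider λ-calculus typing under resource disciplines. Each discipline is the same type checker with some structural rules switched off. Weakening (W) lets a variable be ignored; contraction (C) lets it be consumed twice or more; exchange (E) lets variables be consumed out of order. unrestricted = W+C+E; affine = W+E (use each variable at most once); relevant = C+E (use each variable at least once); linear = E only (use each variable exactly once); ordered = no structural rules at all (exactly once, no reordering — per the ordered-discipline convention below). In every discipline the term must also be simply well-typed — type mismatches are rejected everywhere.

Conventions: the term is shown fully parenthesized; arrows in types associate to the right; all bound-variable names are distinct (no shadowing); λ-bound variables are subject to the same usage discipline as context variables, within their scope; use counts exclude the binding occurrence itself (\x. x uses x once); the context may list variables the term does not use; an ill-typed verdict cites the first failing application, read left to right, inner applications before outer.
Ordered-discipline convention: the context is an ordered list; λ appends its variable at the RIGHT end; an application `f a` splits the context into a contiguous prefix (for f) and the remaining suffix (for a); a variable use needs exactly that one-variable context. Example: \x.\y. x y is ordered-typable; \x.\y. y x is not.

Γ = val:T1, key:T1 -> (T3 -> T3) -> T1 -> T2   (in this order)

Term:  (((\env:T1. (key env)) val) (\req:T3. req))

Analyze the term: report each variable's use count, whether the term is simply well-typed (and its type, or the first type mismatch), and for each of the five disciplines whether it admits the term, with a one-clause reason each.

use counts: val: 1×; key: 1×; env (bound): 1×; req (bound): 1×
use order (left to right): key, env, val, req
typing: well-typed at T1 -> T2
ordered: ✗, no ordered split (uses run key, env, val, req)
linear: ✓, val, key, env, req: one use apiece
affine: ✓, at most one use each (val, key, env, req)
relevant: ✓, every one of val, key, env, req appears
unrestricted: ✓, simply typable at T1 -> T2; W, C, E all held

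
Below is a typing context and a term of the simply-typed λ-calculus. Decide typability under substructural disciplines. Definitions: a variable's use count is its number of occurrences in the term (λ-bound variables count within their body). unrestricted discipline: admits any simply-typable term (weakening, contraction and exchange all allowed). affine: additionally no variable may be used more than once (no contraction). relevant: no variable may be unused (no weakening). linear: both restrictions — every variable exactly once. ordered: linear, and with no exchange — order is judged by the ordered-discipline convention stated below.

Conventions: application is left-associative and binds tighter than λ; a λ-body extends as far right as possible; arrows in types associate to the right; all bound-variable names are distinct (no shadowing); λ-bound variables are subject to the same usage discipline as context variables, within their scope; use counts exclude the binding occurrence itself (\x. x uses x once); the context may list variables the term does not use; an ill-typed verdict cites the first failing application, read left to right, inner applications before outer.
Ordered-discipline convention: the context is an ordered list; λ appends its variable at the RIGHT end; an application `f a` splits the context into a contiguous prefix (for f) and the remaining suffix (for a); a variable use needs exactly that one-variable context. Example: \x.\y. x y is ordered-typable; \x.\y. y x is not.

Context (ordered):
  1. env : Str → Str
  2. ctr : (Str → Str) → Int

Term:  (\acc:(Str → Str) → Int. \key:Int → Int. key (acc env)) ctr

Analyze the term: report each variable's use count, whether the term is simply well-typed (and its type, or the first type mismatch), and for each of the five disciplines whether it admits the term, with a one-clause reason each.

usage: env: 1×, ctr: 1×, acc (bound): 1×, key (bound): 1×
use order (left to right): key, acc, env, ctr
typing: well-typed — term : (Int → Int) → Int
ordered: ✗ — no contiguous prefix/suffix split fits key, acc, env, ctr
linear: ✓ — each of env, ctr, acc, key used exactly once
affine: ✓ — env, ctr, acc, key: no repeats, contraction unneeded
relevant: ✓ — at least one use each (env, ctr, acc, key)
unrestricted: ✓ — typability at (Int → Int) → Int is all that's needed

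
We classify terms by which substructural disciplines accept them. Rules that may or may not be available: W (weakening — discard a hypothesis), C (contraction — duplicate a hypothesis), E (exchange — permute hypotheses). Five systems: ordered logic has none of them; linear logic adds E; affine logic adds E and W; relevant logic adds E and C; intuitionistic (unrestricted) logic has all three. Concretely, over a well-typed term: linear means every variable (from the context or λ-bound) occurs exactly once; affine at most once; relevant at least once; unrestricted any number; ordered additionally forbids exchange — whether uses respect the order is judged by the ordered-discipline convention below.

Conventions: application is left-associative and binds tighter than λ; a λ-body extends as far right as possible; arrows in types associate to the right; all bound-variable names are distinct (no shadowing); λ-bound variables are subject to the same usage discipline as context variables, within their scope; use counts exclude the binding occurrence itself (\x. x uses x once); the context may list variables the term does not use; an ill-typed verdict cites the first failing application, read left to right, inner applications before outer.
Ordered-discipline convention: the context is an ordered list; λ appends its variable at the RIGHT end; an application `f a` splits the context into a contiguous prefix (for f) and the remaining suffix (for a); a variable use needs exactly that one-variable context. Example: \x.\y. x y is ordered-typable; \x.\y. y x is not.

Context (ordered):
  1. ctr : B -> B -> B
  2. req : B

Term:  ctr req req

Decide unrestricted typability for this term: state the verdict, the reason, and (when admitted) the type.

yes — simply typable at B; W, C, E all held; term : B
counts: ctr: 1×, req: 2×
use order (left to right): ctr, req, req
typing: the term checks, with type B
per-discipline verdicts: ordered ✗; linear ✗; affine ✗; relevant ✓; unrestricted ✓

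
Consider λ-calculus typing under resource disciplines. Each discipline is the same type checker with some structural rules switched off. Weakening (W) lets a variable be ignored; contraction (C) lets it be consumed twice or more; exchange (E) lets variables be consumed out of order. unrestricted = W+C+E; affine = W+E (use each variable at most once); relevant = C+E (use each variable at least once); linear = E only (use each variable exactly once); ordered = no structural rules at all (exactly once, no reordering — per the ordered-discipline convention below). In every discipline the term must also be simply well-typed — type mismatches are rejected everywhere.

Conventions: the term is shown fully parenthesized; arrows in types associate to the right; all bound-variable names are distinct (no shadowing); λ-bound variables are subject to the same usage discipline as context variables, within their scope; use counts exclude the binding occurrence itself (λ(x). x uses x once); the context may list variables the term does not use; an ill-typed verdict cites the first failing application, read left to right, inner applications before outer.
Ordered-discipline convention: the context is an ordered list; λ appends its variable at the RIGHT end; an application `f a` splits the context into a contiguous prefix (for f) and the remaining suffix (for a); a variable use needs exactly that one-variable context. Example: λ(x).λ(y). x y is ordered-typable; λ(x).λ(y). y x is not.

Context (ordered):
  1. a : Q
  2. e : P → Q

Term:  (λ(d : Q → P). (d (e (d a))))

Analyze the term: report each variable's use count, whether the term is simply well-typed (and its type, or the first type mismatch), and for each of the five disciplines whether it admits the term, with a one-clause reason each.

counts: a=1, e=1, d (bound)=2
order of uses: d, e, d, a
typing: well-typed at (Q → P) → P
ordered: ✗, needs contraction — d ×2
linear: ✗, needs contraction — d ×2
affine: ✗, needs contraction — d ×2
relevant: ✓, none of a, e, d goes unused
unrestricted: ✓, typability at (Q → P) → P is all that's needed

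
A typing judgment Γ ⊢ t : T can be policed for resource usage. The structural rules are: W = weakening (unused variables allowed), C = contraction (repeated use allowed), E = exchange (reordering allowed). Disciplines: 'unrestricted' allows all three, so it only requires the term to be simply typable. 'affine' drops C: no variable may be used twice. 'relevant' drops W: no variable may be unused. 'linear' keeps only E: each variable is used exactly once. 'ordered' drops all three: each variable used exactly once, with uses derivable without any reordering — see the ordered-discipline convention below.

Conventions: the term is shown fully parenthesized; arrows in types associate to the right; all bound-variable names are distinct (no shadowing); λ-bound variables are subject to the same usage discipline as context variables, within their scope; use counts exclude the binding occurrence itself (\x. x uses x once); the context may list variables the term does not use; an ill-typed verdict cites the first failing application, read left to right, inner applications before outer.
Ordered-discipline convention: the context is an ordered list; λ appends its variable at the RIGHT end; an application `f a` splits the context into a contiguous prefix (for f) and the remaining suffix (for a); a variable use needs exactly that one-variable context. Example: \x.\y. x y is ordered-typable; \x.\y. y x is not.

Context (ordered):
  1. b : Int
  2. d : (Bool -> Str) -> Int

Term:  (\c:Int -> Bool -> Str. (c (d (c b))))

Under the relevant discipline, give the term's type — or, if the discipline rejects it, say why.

term : (Int -> Bool -> Str) -> Bool -> Str
counts: b: 1×; d: 1×; c (λ-bound): 2×
use order (left to right): c, d, c, b
typing: the term checks, with type (Int -> Bool -> Str) -> Bool -> Str
per-discipline verdicts: ordered ✗ | linear ✗ | affine ✗ | relevant ✓ | unrestricted ✓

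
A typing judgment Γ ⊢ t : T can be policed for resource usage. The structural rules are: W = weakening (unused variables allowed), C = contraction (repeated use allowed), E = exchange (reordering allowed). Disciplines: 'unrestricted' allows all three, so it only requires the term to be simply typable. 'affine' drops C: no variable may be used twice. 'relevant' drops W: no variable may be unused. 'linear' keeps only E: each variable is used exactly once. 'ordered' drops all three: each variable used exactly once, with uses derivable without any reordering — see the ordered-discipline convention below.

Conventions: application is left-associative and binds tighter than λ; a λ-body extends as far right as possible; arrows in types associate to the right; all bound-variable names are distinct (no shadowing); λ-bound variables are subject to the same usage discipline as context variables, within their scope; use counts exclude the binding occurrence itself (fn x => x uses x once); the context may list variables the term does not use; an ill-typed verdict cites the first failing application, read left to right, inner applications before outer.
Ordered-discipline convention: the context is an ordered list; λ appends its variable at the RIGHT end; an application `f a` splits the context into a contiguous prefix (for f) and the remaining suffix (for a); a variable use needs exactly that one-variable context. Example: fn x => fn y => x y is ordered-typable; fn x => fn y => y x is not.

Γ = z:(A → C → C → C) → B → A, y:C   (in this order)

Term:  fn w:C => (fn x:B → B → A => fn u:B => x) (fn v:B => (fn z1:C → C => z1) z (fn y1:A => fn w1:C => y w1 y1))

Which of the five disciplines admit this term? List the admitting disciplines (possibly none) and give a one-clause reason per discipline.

accepted by: none
counts: z ×1; y ×1; w (λ-bound) ×0; x (λ-bound) ×1; u (λ-bound) ×0; v (λ-bound) ×0; z1 (λ-bound) ×1; y1 (λ-bound) ×1; w1 (λ-bound) ×1
use order (left to right): x, z1, z, y, w1, y1
typing: ill-typed: an application expects C → C but receives (A → C → C → C) → B → A
ordered: ✗ — the type mismatch rejects it
linear: ✗ — not simply typable
affine: ✗ — fails simple typing
relevant: ✗ — a type mismatch blocks all five
unrestricted: ✗ — the type mismatch rejects it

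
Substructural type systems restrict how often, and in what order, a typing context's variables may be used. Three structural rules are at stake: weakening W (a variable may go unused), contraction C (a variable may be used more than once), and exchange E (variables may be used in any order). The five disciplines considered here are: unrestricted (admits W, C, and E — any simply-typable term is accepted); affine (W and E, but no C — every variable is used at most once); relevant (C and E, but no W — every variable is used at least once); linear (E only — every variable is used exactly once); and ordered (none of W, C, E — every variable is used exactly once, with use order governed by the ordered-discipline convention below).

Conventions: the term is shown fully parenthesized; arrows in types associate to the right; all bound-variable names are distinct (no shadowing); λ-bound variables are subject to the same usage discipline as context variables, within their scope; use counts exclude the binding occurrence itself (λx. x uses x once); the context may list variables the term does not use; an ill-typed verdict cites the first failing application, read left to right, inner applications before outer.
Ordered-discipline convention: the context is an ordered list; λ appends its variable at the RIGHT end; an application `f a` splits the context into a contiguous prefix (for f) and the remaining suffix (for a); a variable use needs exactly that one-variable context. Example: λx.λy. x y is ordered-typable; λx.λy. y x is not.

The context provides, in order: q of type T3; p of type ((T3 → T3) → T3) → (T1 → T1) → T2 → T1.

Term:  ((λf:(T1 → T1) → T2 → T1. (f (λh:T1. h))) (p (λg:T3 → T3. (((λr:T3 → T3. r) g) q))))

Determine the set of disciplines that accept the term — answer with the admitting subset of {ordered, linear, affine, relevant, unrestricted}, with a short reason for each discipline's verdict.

accepted by: linear, affine, relevant, unrestricted
counts: q=1; p=1; f [bound]=1; h [bound]=1; g [bound]=1; r [bound]=1
left-to-right use order: f, h, p, r, g, q
typing: well-typed — term : T2 → T1
ordered ✗ (no ordered split (uses run f, h, p, r, g, q))
linear ✓ (q, p, f, h, g, r: one use apiece)
affine ✓ (q, p, f, h, g, r: no repeats, contraction unneeded)
relevant ✓ (every one of q, p, f, h, g, r appears)
unrestricted ✓ (simply typable at T2 → T1; W, C, E all held)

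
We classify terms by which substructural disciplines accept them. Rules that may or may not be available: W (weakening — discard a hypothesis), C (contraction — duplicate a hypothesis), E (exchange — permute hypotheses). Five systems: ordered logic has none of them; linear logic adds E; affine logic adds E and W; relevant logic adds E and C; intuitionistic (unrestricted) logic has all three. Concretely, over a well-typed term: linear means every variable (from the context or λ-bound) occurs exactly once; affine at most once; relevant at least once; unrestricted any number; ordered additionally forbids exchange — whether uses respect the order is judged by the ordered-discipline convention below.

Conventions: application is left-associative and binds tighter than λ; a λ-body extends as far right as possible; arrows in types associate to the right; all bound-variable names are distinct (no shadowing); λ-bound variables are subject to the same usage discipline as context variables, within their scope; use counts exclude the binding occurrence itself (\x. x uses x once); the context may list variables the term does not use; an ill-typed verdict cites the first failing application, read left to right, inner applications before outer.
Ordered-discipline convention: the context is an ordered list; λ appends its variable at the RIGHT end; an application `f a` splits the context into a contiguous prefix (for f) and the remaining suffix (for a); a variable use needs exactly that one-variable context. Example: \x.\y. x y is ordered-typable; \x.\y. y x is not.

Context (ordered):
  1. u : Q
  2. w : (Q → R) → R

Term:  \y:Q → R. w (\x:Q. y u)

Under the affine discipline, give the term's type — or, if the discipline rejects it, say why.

term : (Q → R) → R
usage: u ×1; w ×1; y [bound] ×1; x [bound] ×0
order of uses: w, y, u
typing: the term checks, with type (Q → R) → R
per-discipline verdicts: ordered ✗; linear ✗; affine ✓; relevant ✗; unrestricted ✓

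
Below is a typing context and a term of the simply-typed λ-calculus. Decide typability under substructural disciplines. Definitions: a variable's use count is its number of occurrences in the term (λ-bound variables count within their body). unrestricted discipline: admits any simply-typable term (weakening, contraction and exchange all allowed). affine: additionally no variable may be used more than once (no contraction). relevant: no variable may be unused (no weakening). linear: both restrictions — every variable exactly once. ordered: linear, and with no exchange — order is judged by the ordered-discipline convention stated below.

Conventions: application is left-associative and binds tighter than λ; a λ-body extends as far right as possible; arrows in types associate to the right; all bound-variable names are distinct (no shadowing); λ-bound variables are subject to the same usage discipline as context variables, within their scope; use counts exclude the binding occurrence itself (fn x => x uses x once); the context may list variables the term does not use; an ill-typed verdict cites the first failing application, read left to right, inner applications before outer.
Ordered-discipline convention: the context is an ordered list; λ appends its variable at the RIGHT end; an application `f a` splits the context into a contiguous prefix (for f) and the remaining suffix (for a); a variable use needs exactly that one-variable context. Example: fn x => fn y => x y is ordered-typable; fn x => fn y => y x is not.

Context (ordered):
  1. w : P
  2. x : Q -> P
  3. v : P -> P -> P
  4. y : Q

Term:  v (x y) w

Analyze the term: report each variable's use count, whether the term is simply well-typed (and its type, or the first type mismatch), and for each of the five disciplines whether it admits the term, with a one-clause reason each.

use counts: w: 1; x: 1; v: 1; y: 1
uses in reading order: v, x, y, w
typing: well-typed — term : P
ordered: ✗ — needs exchange: uses follow v, x, y, w
linear: ✓ — w, x, v, y: one use apiece
affine: ✓ — no duplicate uses among w, x, v, y
relevant: ✓ — none of w, x, v, y goes unused
unrestricted: ✓ — type-checks (P) and nothing is barred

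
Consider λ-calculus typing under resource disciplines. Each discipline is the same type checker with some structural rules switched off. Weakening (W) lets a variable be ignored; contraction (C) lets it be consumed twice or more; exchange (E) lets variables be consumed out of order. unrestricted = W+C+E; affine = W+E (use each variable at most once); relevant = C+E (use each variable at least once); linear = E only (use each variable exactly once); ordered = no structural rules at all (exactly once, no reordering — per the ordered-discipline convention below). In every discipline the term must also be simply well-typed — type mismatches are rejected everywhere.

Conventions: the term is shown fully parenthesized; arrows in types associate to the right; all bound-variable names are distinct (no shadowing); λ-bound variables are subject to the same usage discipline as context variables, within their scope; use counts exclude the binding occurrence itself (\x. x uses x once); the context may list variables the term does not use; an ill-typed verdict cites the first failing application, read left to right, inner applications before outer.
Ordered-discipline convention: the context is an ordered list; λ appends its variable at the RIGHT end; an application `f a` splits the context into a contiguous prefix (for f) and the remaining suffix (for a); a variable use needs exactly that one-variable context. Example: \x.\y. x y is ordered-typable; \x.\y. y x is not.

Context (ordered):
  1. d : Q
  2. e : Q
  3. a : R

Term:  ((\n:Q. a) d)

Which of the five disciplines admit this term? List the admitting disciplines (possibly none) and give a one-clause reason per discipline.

admitting disciplines: affine, unrestricted
variable uses: d ×1; e ×0; a ×1; n (bound) ×0
uses in reading order: a, d
typing: the term checks, with type R
ordered: ✗ — e, n left unused
linear: ✗ — e, n left unused
affine: ✓ — no duplicate uses among d, e, a, n
relevant: ✗ — e, n left unused
unrestricted: ✓ — simply typable at R; W, C, E all held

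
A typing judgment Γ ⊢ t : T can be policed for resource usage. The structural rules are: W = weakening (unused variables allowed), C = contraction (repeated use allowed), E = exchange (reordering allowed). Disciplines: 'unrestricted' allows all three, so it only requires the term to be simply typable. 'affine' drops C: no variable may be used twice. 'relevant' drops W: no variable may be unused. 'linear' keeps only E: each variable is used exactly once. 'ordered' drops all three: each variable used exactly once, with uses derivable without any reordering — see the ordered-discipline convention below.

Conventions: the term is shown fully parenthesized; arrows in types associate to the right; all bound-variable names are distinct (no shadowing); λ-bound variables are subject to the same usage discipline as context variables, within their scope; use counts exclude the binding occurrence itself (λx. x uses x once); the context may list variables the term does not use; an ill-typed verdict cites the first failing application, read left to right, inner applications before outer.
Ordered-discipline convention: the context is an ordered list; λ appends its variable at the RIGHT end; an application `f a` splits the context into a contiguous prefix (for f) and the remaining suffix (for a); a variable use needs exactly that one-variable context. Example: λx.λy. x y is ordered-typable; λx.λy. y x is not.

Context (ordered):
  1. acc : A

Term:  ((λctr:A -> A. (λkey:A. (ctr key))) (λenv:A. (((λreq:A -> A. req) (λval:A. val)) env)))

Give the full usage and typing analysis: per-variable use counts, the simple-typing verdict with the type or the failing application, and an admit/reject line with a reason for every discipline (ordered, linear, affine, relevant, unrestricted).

counts: acc: 0; ctr [bound]: 1; key [bound]: 1; env [bound]: 1; req [bound]: 1; val [bound]: 1
order of uses: ctr, key, req, val, env
typing: ✓ — A -> A
ordered ✗ (acc never used (weakening))
linear ✗ (acc never used (weakening))
affine ✓ (at most one use each (acc, ctr, key, env, req, val))
relevant ✗ (acc never used (weakening))
unrestricted ✓ (simply typable at A -> A; W, C, E all held)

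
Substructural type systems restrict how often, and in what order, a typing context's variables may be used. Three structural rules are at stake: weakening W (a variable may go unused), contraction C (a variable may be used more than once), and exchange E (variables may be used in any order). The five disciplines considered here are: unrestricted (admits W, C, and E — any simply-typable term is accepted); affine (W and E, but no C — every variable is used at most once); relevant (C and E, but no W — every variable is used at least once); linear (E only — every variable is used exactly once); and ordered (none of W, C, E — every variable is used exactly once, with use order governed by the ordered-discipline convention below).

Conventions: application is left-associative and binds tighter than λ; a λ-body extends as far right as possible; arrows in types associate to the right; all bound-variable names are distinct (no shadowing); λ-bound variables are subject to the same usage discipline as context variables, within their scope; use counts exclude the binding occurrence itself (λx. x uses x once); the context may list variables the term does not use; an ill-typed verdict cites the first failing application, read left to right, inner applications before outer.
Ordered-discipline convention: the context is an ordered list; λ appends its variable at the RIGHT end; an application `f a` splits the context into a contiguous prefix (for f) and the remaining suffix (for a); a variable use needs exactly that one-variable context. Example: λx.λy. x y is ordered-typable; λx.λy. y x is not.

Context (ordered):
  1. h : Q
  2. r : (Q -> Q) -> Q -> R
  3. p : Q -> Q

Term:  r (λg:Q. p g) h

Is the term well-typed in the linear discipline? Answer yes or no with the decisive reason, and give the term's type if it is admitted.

yes — each of h, r, p, g used exactly once; term : R
usage: h: 1, r: 1, p: 1, g [bound]: 1
use order (left to right): r, p, g, h
typing: the term checks, with type R
across the five disciplines: ordered ✗ | linear ✓ | affine ✓ | relevant ✓ | unrestricted ✓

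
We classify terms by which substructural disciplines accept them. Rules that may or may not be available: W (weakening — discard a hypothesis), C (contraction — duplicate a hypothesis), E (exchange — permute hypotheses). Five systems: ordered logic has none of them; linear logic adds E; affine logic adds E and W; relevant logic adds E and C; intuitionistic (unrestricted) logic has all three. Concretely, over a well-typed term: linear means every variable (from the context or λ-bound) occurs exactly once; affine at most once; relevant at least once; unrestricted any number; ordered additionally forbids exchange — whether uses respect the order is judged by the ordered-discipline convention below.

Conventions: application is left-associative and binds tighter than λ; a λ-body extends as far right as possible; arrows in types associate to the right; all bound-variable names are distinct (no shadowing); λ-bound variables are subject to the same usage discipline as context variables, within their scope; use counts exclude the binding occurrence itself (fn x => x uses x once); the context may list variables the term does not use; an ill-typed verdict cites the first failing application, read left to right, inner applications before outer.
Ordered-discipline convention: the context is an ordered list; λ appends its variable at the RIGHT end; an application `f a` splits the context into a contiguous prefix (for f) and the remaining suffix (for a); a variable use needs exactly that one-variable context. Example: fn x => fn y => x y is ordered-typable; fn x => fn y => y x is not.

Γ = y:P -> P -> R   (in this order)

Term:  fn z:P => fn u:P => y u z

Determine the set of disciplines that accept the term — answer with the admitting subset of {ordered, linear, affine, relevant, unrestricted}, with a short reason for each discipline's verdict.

admitted by: linear, affine, relevant, unrestricted
counts: y: 1×, z (bound): 1×, u (bound): 1×
use order (left to right): y, u, z
typing: ✓ — P -> P -> R
ordered: ✗, no ordered split (uses run y, u, z)
linear: ✓, each of y, z, u used exactly once
affine: ✓, y, z, u: no repeats, contraction unneeded
relevant: ✓, at least one use each (y, z, u)
unrestricted: ✓, well-typed at P -> P -> R; no restrictions here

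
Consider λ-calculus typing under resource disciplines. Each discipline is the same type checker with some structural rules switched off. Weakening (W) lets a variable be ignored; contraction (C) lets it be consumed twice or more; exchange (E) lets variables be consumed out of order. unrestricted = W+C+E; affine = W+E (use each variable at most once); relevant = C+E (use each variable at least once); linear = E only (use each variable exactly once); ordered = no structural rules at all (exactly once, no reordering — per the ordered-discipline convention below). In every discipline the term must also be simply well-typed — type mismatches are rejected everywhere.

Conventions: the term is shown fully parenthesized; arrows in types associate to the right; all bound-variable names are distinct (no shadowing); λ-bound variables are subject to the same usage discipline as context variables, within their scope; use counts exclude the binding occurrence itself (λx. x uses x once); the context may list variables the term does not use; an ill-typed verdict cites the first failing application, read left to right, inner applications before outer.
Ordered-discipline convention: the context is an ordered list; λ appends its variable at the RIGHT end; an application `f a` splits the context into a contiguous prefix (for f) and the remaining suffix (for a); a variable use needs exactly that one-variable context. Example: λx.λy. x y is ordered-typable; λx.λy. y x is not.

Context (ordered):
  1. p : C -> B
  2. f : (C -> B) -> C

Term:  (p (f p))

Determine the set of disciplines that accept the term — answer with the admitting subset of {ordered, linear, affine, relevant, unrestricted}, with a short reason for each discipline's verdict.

admitted in: relevant, unrestricted
usage: p: 2, f: 1
uses in reading order: p, f, p
typing: ✓ — B
ordered: ✗, needs contraction — p ×2
linear: ✗, needs contraction — p ×2
affine: ✗, needs contraction — p ×2
relevant: ✓, none of p, f goes unused
unrestricted: ✓, typability at B is all that's needed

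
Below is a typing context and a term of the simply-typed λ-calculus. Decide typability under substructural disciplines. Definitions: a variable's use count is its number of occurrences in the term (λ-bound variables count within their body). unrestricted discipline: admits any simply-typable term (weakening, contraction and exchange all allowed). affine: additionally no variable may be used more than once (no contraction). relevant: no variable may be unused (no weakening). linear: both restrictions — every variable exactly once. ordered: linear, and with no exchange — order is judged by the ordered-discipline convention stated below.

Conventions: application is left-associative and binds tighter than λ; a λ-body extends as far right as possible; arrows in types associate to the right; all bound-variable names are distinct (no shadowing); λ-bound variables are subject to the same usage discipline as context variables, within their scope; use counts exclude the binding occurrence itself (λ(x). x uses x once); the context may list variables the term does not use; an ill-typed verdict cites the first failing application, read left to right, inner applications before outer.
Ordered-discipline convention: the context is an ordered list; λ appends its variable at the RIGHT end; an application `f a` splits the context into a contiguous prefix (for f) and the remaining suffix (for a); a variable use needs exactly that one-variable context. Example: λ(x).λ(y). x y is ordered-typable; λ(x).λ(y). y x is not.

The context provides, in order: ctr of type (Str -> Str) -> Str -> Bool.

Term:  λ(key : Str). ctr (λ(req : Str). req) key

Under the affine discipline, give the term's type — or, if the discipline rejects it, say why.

term : Str -> Bool
usage: ctr: 1; key (bound): 1; req (bound): 1
left-to-right use order: ctr, req, key
typing: well-typed — term : Str -> Bool
all disciplines: ordered ✓, linear ✓, affine ✓, relevant ✓, unrestricted ✓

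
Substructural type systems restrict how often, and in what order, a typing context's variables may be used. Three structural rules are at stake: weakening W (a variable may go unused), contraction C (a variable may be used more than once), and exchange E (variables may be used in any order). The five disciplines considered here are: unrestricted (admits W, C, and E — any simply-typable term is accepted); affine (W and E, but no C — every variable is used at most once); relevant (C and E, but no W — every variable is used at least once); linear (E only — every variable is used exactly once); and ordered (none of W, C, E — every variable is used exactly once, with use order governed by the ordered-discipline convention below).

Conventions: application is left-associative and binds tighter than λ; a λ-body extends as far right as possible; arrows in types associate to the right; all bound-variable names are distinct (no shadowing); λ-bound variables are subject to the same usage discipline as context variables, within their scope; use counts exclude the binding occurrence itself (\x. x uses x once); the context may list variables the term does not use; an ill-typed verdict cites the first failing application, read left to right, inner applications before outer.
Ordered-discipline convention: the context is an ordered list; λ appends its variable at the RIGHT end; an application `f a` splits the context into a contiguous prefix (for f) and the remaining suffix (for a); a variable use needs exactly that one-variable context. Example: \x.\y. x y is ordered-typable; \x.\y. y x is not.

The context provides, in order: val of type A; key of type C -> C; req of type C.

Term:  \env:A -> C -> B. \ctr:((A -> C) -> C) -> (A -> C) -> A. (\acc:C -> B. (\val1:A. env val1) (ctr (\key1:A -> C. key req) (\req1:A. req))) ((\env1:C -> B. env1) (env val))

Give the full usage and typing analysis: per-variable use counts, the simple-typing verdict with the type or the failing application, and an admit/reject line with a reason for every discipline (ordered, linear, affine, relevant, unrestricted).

variable uses: val=1, key=1, req=2, env (λ-bound)=2, ctr (λ-bound)=1, acc (λ-bound)=0, val1 (λ-bound)=1, key1 (λ-bound)=0, req1 (λ-bound)=0, env1 (λ-bound)=1
use order (left to right): env, val1, ctr, key, req, req, env1, env, val
typing: ✓ — (A -> C -> B) -> (((A -> C) -> C) -> (A -> C) -> A) -> C -> B
ordered: ✗, req ×2, env ×2 used more than once (contraction); unused: acc, key1, req1 — weakening required
linear: ✗, req ×2, env ×2 used more than once (contraction); unused: acc, key1, req1 — weakening required
affine: ✗, req ×2, env ×2 used more than once (contraction)
relevant: ✗, unused: acc, key1, req1 — weakening required
unrestricted: ✓, typability at (A -> C -> B) -> (((A -> C) -> C) -> (A -> C) -> A) -> C -> B is all that's needed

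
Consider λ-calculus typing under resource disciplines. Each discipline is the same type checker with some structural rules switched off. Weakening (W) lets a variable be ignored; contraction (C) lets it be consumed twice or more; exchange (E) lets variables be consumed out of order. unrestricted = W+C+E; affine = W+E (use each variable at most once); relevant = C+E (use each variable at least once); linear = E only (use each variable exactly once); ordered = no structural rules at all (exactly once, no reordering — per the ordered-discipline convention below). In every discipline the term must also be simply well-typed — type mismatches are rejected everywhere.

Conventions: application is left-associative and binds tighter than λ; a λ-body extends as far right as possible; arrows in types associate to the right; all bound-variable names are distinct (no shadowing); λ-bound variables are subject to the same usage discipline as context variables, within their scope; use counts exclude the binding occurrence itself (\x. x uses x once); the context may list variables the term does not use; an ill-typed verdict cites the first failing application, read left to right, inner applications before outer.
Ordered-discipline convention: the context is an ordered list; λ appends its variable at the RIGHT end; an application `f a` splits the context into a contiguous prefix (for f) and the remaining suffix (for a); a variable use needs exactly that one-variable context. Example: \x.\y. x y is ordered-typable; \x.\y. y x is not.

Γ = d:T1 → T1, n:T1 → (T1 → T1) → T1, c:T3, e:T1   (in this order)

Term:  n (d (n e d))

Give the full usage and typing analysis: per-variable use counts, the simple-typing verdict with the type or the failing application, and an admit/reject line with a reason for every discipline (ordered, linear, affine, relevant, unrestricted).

use counts: d ×2, n ×2, c ×0, e ×1
use order (left to right): n, d, n, e, d
typing: ✓ — (T1 → T1) → T1
ordered: ✗, uses contraction: d ×2, n ×2; needs weakening: c unused
linear: ✗, uses contraction: d ×2, n ×2; needs weakening: c unused
affine: ✗, uses contraction: d ×2, n ×2
relevant: ✗, needs weakening: c unused
unrestricted: ✓, typability at (T1 → T1) → T1 is all that's needed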